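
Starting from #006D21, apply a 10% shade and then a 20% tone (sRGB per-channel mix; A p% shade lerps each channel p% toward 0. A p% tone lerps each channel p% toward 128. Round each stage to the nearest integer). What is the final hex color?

#1A6832

#006D21 is rgb(0, 109, 33).
A 10% shade moves each channel 10% toward 0:
  R: 0 + 0.1×(0−0) = 0 + 0 = 0 → 0
  G: 109 + 0.1×(0−109) = 109 − 10.9 = 98.1 → 98
  B: 33 − 3.3 = 29.7 → 30
After the shade: rgb(0, 98, 30) = #00621E.
Lerp each channel 20% toward 128:
  R: 0 + 25.6 = 25.6 → 26
  G: 98 + 0.2×(128−98) = 98 + 6 = 104 → 104
  B: 30 + 19.6 = 49.6 → 50
rgb(26, 104, 50) = #1A6832.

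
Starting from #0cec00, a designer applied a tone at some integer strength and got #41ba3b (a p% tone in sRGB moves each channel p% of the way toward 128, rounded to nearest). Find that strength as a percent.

46%

#0cec00 is rgb(12, 236, 0); #41ba3b is rgb(65, 186, 59).
On the B channel (widest range): 59 ≈ 0 + (p/100)(128 − 0), so p ≈ 100×(59 − 0)/(128 − 0) = 5900/128 = 46.09.
p = 46 reproduces all three channels after rounding.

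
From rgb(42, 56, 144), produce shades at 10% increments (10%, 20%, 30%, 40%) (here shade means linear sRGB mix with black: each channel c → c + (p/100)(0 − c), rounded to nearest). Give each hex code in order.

10%: (42 − 4.2 = 37.8→38, 56 − 5.6 = 50.4→50, 144 − 14.4 = 129.6→130) → #263282
20%: (42 − 8.4 = 33.6→34, 56 − 11.2 = 44.8→45, 144 − 28.8 = 115.2→115) → #222d73
30%: (42 − 12.6 = 29.4→29, 56 − 16.8 = 39.2→39, 144 − 43.2 = 100.8→101) → #1d2765
40%: (42 − 16.8 = 25.2→25, 56 − 22.4 = 33.6→34, 144 − 57.6 = 86.4→86) → #192256

#263282, #222d73, #1d2765, #192256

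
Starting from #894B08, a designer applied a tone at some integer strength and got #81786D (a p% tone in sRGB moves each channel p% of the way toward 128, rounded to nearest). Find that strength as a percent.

84%

#894B08 is rgb(137, 75, 8); #81786D is rgb(129, 120, 109).
On the B channel (widest range): 109 ≈ 8 + (p/100)(128 − 8), so p ≈ 100×(109 − 8)/(128 − 8) = 10100/120 = 84.17.
p = 84 reproduces all three channels after rounding.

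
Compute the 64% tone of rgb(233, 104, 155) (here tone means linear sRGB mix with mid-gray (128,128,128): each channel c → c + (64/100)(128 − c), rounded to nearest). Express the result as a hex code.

#A6778A

A 64% tone moves each channel 64% toward 128:
  R: 233 + 0.64×(128−233) = 233 − 67.2 = 165.8 → 166
  G: 104 + 0.64×(128−104) = 104 + 15.36 = 119.36 → 119
  B: 155 − 17.28 = 137.72 → 138
rgb(166, 119, 138) = #A6778A.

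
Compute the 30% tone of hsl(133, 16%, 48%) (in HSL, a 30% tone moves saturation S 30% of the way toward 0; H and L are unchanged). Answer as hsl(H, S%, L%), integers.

S moves 30% from 16 toward 0: 16 − 4.8 = 11.2 → 11.
H and L are unchanged.

hsl(133, 11%, 48%)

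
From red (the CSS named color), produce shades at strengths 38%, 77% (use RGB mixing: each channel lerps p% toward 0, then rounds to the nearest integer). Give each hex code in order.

#9e0000, #3b0000

CSS red is rgb(255, 0, 0).
38%: (255 − 96.9 = 158.1→158, 0→0, 0→0) → #9e0000
77%: (255 − 196.35 = 58.65→59, 0→0, 0→0) → #3b0000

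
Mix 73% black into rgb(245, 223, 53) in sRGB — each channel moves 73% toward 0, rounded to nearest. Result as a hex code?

A 73% shade moves each channel 73% toward 0:
  R: 245 + 0.73×(0−245) = 245 − 178.85 = 66.15 → 66
  G: 223 − 162.79 = 60.21 → 60
  B: 53 + 0.73×(0−53) = 53 − 38.69 = 14.31 → 14
rgb(66, 60, 14) = #423c0e.

#423c0e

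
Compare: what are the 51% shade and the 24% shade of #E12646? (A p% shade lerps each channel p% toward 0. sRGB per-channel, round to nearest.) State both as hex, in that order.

#E12646 is rgb(225, 38, 70).
51% shade:
  R: 225 − 114.75 = 110.25 → 110
  G: 38 + 0.51×(0−38) = 38 − 19.38 = 18.62 → 19
  B: 70 − 35.7 = 34.3 → 34
  → #6E1322
24% shade:
  R: 225 + 0.24×(0−225) = 225 − 54 = 171 → 171
  G: 38 + 0.24×(0−38) = 38 − 9.12 = 28.88 → 29
  B: 70 − 16.8 = 53.2 → 53
  → #AB1D35

#6E1322, #AB1D35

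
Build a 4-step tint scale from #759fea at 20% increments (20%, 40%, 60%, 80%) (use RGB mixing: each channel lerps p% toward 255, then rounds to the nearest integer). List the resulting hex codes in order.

#759fea is rgb(117, 159, 234).
20%: (117 + 27.6 = 144.6→145, 159 + 19.2 = 178.2→178, 234 + 4.2 = 238.2→238) → #91b2ee
40%: (117 + 55.2 = 172.2→172, 159 + 38.4 = 197.4→197, 234 + 8.4 = 242.4→242) → #acc5f2
60%: (117 + 82.8 = 199.8→200, 159 + 57.6 = 216.6→217, 234 + 12.6 = 246.6→247) → #c8d9f7
80%: (117 + 110.4 = 227.4→227, 159 + 76.8 = 235.8→236, 234 + 16.8 = 250.8→251) → #e3ecfb

#91b2ee, #acc5f2, #c8d9f7, #e3ecfb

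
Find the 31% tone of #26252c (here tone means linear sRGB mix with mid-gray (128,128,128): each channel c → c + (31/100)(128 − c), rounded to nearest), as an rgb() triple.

#26252c is rgb(38, 37, 44).
A 31% tone moves each channel 31% toward 128:
  R: 38 + 0.31×(128−38) = 38 + 27.9 = 65.9 → 66
  G: 37 + 0.31×(128−37) = 37 + 28.21 = 65.21 → 65
  B: 44 + 26.04 = 70.04 → 70

rgb(66, 65, 70)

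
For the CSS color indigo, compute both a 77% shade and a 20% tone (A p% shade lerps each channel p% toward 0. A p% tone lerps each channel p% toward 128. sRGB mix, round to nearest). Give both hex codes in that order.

CSS indigo is rgb(75, 0, 130).
77% shade:
  R: 75 + 0.77×(0−75) = 75 − 57.75 = 17.25 → 17
  G: 0 + 0 = 0 → 0
  B: 130 − 100.1 = 29.9 → 30
  → #11001E
20% tone:
  R: 75 + 0.2×(128−75) = 75 + 10.6 = 85.6 → 86
  G: 0 + 0.2×(128−0) = 0 + 25.6 = 25.6 → 26
  B: 130 − 0.4 = 129.6 → 130
  → #561A82

#11001E, #561A82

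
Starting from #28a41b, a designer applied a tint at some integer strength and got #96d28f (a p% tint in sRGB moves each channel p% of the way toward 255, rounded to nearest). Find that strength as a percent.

51%

#28a41b is rgb(40, 164, 27); #96d28f is rgb(150, 210, 143).
On the B channel (widest range): 143 ≈ 27 + (p/100)(255 − 27), so p ≈ 100×(143 − 27)/(255 − 27) = 11600/228 = 50.88.
p = 51 reproduces all three channels after rounding.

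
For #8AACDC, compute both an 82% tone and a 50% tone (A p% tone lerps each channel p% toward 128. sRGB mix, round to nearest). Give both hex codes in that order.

#828891, #8596AE

#8AACDC is rgb(138, 172, 220).
82% tone:
  R: 138 + 0.82×(128−138) = 138 − 8.2 = 129.8 → 130
  G: 172 + 0.82×(128−172) = 172 − 36.08 = 135.92 → 136
  B: 220 + 0.82×(128−220) = 220 − 75.44 = 144.56 → 145
  → #828891
50% tone:
  R: 138 + 0.5×(128−138) = 138 − 5 = 133 → 133
  G: 172 + 0.5×(128−172) = 172 − 22 = 150 → 150
  B: 220 − 46 = 174 → 174
  → #8596AE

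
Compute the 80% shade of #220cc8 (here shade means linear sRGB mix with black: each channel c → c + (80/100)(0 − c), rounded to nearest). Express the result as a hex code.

#070228

#220cc8 is rgb(34, 12, 200).
An 80% shade moves each channel 80% toward 0:
  R: 34 + 0.8×(0−34) = 34 − 27.2 = 6.8 → 7
  G: 12 − 9.6 = 2.4 → 2
  B: 200 + 0.8×(0−200) = 200 − 160 = 40 → 40
rgb(7, 2, 40) = #070228.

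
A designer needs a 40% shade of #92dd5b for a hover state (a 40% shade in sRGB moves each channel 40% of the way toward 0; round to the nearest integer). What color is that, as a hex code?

#92dd5b is rgb(146, 221, 91).
Per channel, c → c + 0.4(0 − c):
  R: 146 − 58.4 = 87.6 → 88
  G: 221 − 88.4 = 132.6 → 133
  B: 91 − 36.4 = 54.6 → 55
rgb(88, 133, 55) = #588537.

#588537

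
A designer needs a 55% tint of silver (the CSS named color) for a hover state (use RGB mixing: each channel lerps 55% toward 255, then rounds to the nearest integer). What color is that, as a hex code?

#E3E3E3

CSS silver is rgb(192, 192, 192).
Per channel, c → c + 0.55(255 − c):
  R: 192 + 0.55×(255−192) = 192 + 34.65 = 226.65 → 227
  G: 192 + 0.55×(255−192) = 192 + 34.65 = 226.65 → 227
  B: 192 + 34.65 = 226.65 → 227
rgb(227, 227, 227) = #E3E3E3.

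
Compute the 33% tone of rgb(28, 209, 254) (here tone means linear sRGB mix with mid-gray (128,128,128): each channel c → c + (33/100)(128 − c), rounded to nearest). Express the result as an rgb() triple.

rgb(61, 182, 212)

Lerp each channel 33% toward 128:
  R: 28 + 33 = 61 → 61
  G: 209 + 0.33×(128−209) = 209 − 26.73 = 182.27 → 182
  B: 254 + 0.33×(128−254) = 254 − 41.58 = 212.42 → 212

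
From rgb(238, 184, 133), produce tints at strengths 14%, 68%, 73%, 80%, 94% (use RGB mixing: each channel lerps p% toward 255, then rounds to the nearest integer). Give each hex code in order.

#F0C296, #FAE8D8, #FAECDE, #FCF1E7, #FEFBF8

14%: (238 + 2.38 = 240.38→240, 184 + 9.94 = 193.94→194, 133 + 17.08 = 150.08→150) → #F0C296
68%: (238 + 11.56 = 249.56→250, 184 + 48.28 = 232.28→232, 133 + 82.96 = 215.96→216) → #FAE8D8
73%: (238 + 12.41 = 250.41→250, 184 + 51.83 = 235.83→236, 133 + 89.06 = 222.06→222) → #FAECDE
80%: (238 + 13.6 = 251.6→252, 184 + 56.8 = 240.8→241, 133 + 97.6 = 230.6→231) → #FCF1E7
94%: (238 + 15.98 = 253.98→254, 184 + 66.74 = 250.74→251, 133 + 114.68 = 247.68→248) → #FEFBF8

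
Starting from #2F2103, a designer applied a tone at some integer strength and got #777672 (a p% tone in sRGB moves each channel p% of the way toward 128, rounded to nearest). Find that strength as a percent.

#2F2103 is rgb(47, 33, 3); #777672 is rgb(119, 118, 114).
On the B channel (widest range): 114 ≈ 3 + (p/100)(128 − 3), so p ≈ 100×(114 − 3)/(128 − 3) = 11100/125 = 88.80.
p = 89 reproduces all three channels after rounding.

89%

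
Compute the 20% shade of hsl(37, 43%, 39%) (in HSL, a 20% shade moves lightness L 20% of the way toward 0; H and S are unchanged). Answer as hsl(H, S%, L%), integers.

L moves 20% from 39 toward 0: 39 − 7.8 = 31.2 → 31.
H and S are unchanged.

hsl(37, 43%, 31%)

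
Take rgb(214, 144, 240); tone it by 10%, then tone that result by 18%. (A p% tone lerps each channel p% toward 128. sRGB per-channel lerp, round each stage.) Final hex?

#BF8BD3

Per channel, c → c + 0.1(128 − c):
  R: 214 − 8.6 = 205.4 → 205
  G: 144 − 1.6 = 142.4 → 142
  B: 240 + 0.1×(128−240) = 240 − 11.2 = 228.8 → 229
After the tone: rgb(205, 142, 229) = #CD8EE5.
Per channel, c → c + 0.18(128 − c):
  R: 205 − 13.86 = 191.14 → 191
  G: 142 + 0.18×(128−142) = 142 − 2.52 = 139.48 → 139
  B: 229 + 0.18×(128−229) = 229 − 18.18 = 210.82 → 211
rgb(191, 139, 211) = #BF8BD3.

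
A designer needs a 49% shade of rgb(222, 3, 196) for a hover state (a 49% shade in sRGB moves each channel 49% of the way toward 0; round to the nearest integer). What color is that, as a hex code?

#710264

Lerp each channel 49% toward 0:
  R: 222 + 0.49×(0−222) = 222 − 108.78 = 113.22 → 113
  G: 3 + 0.49×(0−3) = 3 − 1.47 = 1.53 → 2
  B: 196 + 0.49×(0−196) = 196 − 96.04 = 99.96 → 100
rgb(113, 2, 100) = #710264.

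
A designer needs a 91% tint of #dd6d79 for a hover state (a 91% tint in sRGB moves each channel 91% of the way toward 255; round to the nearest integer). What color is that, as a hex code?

#fcf2f3

#dd6d79 is rgb(221, 109, 121).
Per channel, c → c + 0.91(255 − c):
  R: 221 + 0.91×(255−221) = 221 + 30.94 = 251.94 → 252
  G: 109 + 0.91×(255−109) = 109 + 132.86 = 241.86 → 242
  B: 121 + 121.94 = 242.94 → 243
rgb(252, 242, 243) = #fcf2f3.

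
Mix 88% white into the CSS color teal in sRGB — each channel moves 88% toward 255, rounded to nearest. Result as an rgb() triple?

rgb(224, 240, 240)

CSS teal is rgb(0, 128, 128).
Per channel, c → c + 0.88(255 − c):
  R: 0 + 0.88×(255−0) = 0 + 224.4 = 224.4 → 224
  G: 128 + 0.88×(255−128) = 128 + 111.76 = 239.76 → 240
  B: 128 + 0.88×(255−128) = 128 + 111.76 = 239.76 → 240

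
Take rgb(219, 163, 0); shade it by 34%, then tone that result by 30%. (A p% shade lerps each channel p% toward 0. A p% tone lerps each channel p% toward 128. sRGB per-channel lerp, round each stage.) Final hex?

#8C7226

Lerp each channel 34% toward 0:
  R: 219 − 74.46 = 144.54 → 145
  G: 163 + 0.34×(0−163) = 163 − 55.42 = 107.58 → 108
  B: 0 + 0.34×(0−0) = 0 + 0 = 0 → 0
After the shade: rgb(145, 108, 0) = #916C00.
Lerp each channel 30% toward 128:
  R: 145 − 5.1 = 139.9 → 140
  G: 108 + 6 = 114 → 114
  B: 0 + 0.3×(128−0) = 0 + 38.4 = 38.4 → 38
rgb(140, 114, 38) = #8C7226.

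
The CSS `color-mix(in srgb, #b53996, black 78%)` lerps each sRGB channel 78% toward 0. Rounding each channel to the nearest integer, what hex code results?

#b53996 is rgb(181, 57, 150).
Per channel, c → c + 0.78(0 − c):
  R: 181 + 0.78×(0−181) = 181 − 141.18 = 39.82 → 40
  G: 57 + 0.78×(0−57) = 57 − 44.46 = 12.54 → 13
  B: 150 + 0.78×(0−150) = 150 − 117 = 33 → 33
rgb(40, 13, 33) = #280d21.

#280d21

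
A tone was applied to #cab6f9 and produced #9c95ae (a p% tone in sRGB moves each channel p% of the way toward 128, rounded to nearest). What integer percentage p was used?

62%

#cab6f9 is rgb(202, 182, 249); #9c95ae is rgb(156, 149, 174).
On the B channel (widest range): 174 ≈ 249 + (p/100)(128 − 249), so p ≈ 100×(174 − 249)/(128 − 249) = -7500/-121 = 61.98.
p = 62 reproduces all three channels after rounding.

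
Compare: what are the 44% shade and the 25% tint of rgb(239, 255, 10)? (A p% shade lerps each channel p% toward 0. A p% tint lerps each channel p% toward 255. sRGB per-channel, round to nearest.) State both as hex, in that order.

44% shade:
  R: 239 + 0.44×(0−239) = 239 − 105.16 = 133.84 → 134
  G: 255 + 0.44×(0−255) = 255 − 112.2 = 142.8 → 143
  B: 10 + 0.44×(0−10) = 10 − 4.4 = 5.6 → 6
  → #868F06
25% tint:
  R: 239 + 0.25×(255−239) = 239 + 4 = 243 → 243
  G: 255 + 0 = 255 → 255
  B: 10 + 0.25×(255−10) = 10 + 61.25 = 71.25 → 71
  → #F3FF47

#868F06, #F3FF47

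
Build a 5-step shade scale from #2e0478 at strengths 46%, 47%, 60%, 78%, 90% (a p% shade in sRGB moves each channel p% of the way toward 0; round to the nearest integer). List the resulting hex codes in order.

#190241, #180240, #120230, #0a011a, #05000c

#2e0478 is rgb(46, 4, 120).
46%: (46 − 21.16 = 24.84→25, 4 − 1.84 = 2.16→2, 120 − 55.2 = 64.8→65) → #190241
47%: (46 − 21.62 = 24.38→24, 4 − 1.88 = 2.12→2, 120 − 56.4 = 63.6→64) → #180240
60%: (46 − 27.6 = 18.4→18, 4 − 2.4 = 1.6→2, 120 − 72 = 48→48) → #120230
78%: (46 − 35.88 = 10.12→10, 4 − 3.12 = 0.88→1, 120 − 93.6 = 26.4→26) → #0a011a
90%: (46 − 41.4 = 4.6→5, 4 − 3.6 = 0.4→0, 120 − 108 = 12→12) → #05000c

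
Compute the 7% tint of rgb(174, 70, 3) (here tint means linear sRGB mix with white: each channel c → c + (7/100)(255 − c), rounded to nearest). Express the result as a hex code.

Per channel, c → c + 0.07(255 − c):
  R: 174 + 0.07×(255−174) = 174 + 5.67 = 179.67 → 180
  G: 70 + 12.95 = 82.95 → 83
  B: 3 + 0.07×(255−3) = 3 + 17.64 = 20.64 → 21
rgb(180, 83, 21) = #b45315.

#b45315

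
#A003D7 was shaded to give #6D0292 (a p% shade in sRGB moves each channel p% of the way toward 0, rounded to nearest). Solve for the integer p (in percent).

#A003D7 is rgb(160, 3, 215); #6D0292 is rgb(109, 2, 146).
On the B channel (widest range): 146 ≈ 215 + (p/100)(0 − 215), so p ≈ 100×(146 − 215)/(0 − 215) = -6900/-215 = 32.09.
p = 32 reproduces all three channels after rounding.

32%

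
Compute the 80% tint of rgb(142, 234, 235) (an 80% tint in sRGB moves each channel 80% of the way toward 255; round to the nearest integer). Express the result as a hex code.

Lerp each channel 80% toward 255:
  R: 142 + 0.8×(255−142) = 142 + 90.4 = 232.4 → 232
  G: 234 + 0.8×(255−234) = 234 + 16.8 = 250.8 → 251
  B: 235 + 0.8×(255−235) = 235 + 16 = 251 → 251
rgb(232, 251, 251) = #e8fbfb.

#e8fbfb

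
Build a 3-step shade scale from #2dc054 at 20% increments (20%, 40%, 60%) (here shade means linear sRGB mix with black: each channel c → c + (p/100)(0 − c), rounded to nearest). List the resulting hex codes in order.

#249a43, #1b7332, #124d22

#2dc054 is rgb(45, 192, 84).
20%: (45 − 9 = 36→36, 192 − 38.4 = 153.6→154, 84 − 16.8 = 67.2→67) → #249a43
40%: (45 − 18 = 27→27, 192 − 76.8 = 115.2→115, 84 − 33.6 = 50.4→50) → #1b7332
60%: (45 − 27 = 18→18, 192 − 115.2 = 76.8→77, 84 − 50.4 = 33.6→34) → #124d22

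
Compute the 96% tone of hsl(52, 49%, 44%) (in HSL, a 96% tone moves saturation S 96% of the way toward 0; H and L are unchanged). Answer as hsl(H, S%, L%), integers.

hsl(52, 2%, 44%)

S moves 96% from 49 toward 0: 49 − 47.04 = 1.96 → 2.
H and L are unchanged.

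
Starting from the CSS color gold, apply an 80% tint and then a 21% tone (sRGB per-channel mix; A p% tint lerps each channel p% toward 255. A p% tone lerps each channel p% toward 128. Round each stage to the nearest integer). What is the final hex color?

CSS gold is rgb(255, 215, 0).
Lerp each channel 80% toward 255:
  R: 255 + 0 = 255 → 255
  G: 215 + 0.8×(255−215) = 215 + 32 = 247 → 247
  B: 0 + 204 = 204 → 204
After the tint: rgb(255, 247, 204) = #fff7cc.
A 21% tone moves each channel 21% toward 128:
  R: 255 + 0.21×(128−255) = 255 − 26.67 = 228.33 → 228
  G: 247 − 24.99 = 222.01 → 222
  B: 204 − 15.96 = 188.04 → 188
rgb(228, 222, 188) = #e4debc.

#e4debc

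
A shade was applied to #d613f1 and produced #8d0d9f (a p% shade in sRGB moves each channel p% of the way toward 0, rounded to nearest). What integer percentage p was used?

34%

#d613f1 is rgb(214, 19, 241); #8d0d9f is rgb(141, 13, 159).
On the B channel (widest range): 159 ≈ 241 + (p/100)(0 − 241), so p ≈ 100×(159 − 241)/(0 − 241) = -8200/-241 = 34.02.
p = 34 reproduces all three channels after rounding.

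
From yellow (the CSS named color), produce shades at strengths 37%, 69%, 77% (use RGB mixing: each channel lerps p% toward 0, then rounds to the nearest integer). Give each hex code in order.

CSS yellow is rgb(255, 255, 0).
37%: (255 − 94.35 = 160.65→161, 255 − 94.35 = 160.65→161, 0→0) → #A1A100
69%: (255 − 175.95 = 79.05→79, 255 − 175.95 = 79.05→79, 0→0) → #4F4F00
77%: (255 − 196.35 = 58.65→59, 255 − 196.35 = 58.65→59, 0→0) → #3B3B00

#A1A100, #4F4F00, #3B3B00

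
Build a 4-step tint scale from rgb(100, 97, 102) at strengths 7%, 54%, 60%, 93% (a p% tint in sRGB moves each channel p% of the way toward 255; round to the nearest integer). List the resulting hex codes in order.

7%: (100 + 10.85 = 110.85→111, 97 + 11.06 = 108.06→108, 102 + 10.71 = 112.71→113) → #6f6c71
54%: (100 + 83.7 = 183.7→184, 97 + 85.32 = 182.32→182, 102 + 82.62 = 184.62→185) → #b8b6b9
60%: (100 + 93 = 193→193, 97 + 94.8 = 191.8→192, 102 + 91.8 = 193.8→194) → #c1c0c2
93%: (100 + 144.15 = 244.15→244, 97 + 146.94 = 243.94→244, 102 + 142.29 = 244.29→244) → #f4f4f4

#6f6c71, #b8b6b9, #c1c0c2, #f4f4f4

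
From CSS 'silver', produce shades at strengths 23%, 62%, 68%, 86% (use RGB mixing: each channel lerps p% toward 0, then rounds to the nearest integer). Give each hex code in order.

CSS silver is rgb(192, 192, 192).
23%: (192 − 44.16 = 147.84→148, 192 − 44.16 = 147.84→148, 192 − 44.16 = 147.84→148) → #949494
62%: (192 − 119.04 = 72.96→73, 192 − 119.04 = 72.96→73, 192 − 119.04 = 72.96→73) → #494949
68%: (192 − 130.56 = 61.44→61, 192 − 130.56 = 61.44→61, 192 − 130.56 = 61.44→61) → #3D3D3D
86%: (192 − 165.12 = 26.88→27, 192 − 165.12 = 26.88→27, 192 − 165.12 = 26.88→27) → #1B1B1B

#949494, #494949, #3D3D3D, #1B1B1B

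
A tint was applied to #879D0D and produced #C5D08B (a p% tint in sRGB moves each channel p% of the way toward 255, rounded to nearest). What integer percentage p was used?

#879D0D is rgb(135, 157, 13); #C5D08B is rgb(197, 208, 139).
On the B channel (widest range): 139 ≈ 13 + (p/100)(255 − 13), so p ≈ 100×(139 − 13)/(255 − 13) = 12600/242 = 52.07.
p = 52 reproduces all three channels after rounding.

52%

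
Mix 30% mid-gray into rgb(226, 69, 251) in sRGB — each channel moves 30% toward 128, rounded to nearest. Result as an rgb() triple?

A 30% tone moves each channel 30% toward 128:
  R: 226 − 29.4 = 196.6 → 197
  G: 69 + 0.3×(128−69) = 69 + 17.7 = 86.7 → 87
  B: 251 + 0.3×(128−251) = 251 − 36.9 = 214.1 → 214

rgb(197, 87, 214)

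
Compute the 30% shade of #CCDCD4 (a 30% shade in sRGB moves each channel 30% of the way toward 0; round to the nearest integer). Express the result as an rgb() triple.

rgb(143, 154, 148)

#CCDCD4 is rgb(204, 220, 212).
A 30% shade moves each channel 30% toward 0:
  R: 204 − 61.2 = 142.8 → 143
  G: 220 − 66 = 154 → 154
  B: 212 + 0.3×(0−212) = 212 − 63.6 = 148.4 → 148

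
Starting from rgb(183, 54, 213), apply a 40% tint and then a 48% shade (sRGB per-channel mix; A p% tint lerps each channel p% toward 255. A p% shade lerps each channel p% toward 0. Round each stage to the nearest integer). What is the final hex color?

A 40% tint moves each channel 40% toward 255:
  R: 183 + 0.4×(255−183) = 183 + 28.8 = 211.8 → 212
  G: 54 + 80.4 = 134.4 → 134
  B: 213 + 0.4×(255−213) = 213 + 16.8 = 229.8 → 230
After the tint: rgb(212, 134, 230) = #D486E6.
Lerp each channel 48% toward 0:
  R: 212 − 101.76 = 110.24 → 110
  G: 134 − 64.32 = 69.68 → 70
  B: 230 − 110.4 = 119.6 → 120
rgb(110, 70, 120) = #6E4678.

#6E4678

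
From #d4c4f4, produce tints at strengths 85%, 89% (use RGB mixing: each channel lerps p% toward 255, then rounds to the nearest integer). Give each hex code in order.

#f9f6fd, #faf9fe

#d4c4f4 is rgb(212, 196, 244).
85%: (212 + 36.55 = 248.55→249, 196 + 50.15 = 246.15→246, 244 + 9.35 = 253.35→253) → #f9f6fd
89%: (212 + 38.27 = 250.27→250, 196 + 52.51 = 248.51→249, 244 + 9.79 = 253.79→254) → #faf9fe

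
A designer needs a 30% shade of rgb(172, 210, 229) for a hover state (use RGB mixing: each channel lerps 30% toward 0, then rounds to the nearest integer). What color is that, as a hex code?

A 30% shade moves each channel 30% toward 0:
  R: 172 + 0.3×(0−172) = 172 − 51.6 = 120.4 → 120
  G: 210 + 0.3×(0−210) = 210 − 63 = 147 → 147
  B: 229 + 0.3×(0−229) = 229 − 68.7 = 160.3 → 160
rgb(120, 147, 160) = #7893A0.

#7893A0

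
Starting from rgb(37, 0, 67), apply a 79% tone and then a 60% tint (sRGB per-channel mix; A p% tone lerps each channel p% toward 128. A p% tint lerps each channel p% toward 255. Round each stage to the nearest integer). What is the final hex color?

Per channel, c → c + 0.79(128 − c):
  R: 37 + 0.79×(128−37) = 37 + 71.89 = 108.89 → 109
  G: 0 + 101.12 = 101.12 → 101
  B: 67 + 0.79×(128−67) = 67 + 48.19 = 115.19 → 115
After the tone: rgb(109, 101, 115) = #6d6573.
Per channel, c → c + 0.6(255 − c):
  R: 109 + 0.6×(255−109) = 109 + 87.6 = 196.6 → 197
  G: 101 + 92.4 = 193.4 → 193
  B: 115 + 0.6×(255−115) = 115 + 84 = 199 → 199
rgb(197, 193, 199) = #c5c1c7.

#c5c1c7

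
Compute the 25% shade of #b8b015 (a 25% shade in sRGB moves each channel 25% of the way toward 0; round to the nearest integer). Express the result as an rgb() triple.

rgb(138, 132, 16)

#b8b015 is rgb(184, 176, 21).
A 25% shade moves each channel 25% toward 0:
  R: 184 + 0.25×(0−184) = 184 − 46 = 138 → 138
  G: 176 − 44 = 132 → 132
  B: 21 + 0.25×(0−21) = 21 − 5.25 = 15.75 → 16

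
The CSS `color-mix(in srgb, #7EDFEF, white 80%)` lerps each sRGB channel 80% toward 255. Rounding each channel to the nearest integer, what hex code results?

#E5F9FC

#7EDFEF is rgb(126, 223, 239).
Per channel, c → c + 0.8(255 − c):
  R: 126 + 103.2 = 229.2 → 229
  G: 223 + 0.8×(255−223) = 223 + 25.6 = 248.6 → 249
  B: 239 + 0.8×(255−239) = 239 + 12.8 = 251.8 → 252
rgb(229, 249, 252) = #E5F9FC.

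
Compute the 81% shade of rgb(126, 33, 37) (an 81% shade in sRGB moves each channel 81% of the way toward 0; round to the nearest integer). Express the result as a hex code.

Per channel, c → c + 0.81(0 − c):
  R: 126 + 0.81×(0−126) = 126 − 102.06 = 23.94 → 24
  G: 33 + 0.81×(0−33) = 33 − 26.73 = 6.27 → 6
  B: 37 + 0.81×(0−37) = 37 − 29.97 = 7.03 → 7
rgb(24, 6, 7) = #180607.

#180607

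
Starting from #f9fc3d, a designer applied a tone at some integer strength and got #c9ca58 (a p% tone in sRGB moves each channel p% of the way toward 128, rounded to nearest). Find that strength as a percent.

#f9fc3d is rgb(249, 252, 61); #c9ca58 is rgb(201, 202, 88).
On the G channel (widest range): 202 ≈ 252 + (p/100)(128 − 252), so p ≈ 100×(202 − 252)/(128 − 252) = -5000/-124 = 40.32.
p = 40 reproduces all three channels after rounding.

40%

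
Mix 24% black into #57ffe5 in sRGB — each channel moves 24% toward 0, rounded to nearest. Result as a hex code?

#42c2ae

#57ffe5 is rgb(87, 255, 229).
A 24% shade moves each channel 24% toward 0:
  R: 87 − 20.88 = 66.12 → 66
  G: 255 − 61.2 = 193.8 → 194
  B: 229 + 0.24×(0−229) = 229 − 54.96 = 174.04 → 174
rgb(66, 194, 174) = #42c2ae.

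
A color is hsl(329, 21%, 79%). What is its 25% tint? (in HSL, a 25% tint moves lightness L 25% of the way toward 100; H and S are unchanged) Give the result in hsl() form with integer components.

hsl(329, 21%, 84%)

L moves 25% from 79 toward 100: 79 + 5.25 = 84.25 → 84.
H and S are unchanged.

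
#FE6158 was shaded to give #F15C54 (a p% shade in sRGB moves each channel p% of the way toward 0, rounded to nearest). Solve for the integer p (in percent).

#FE6158 is rgb(254, 97, 88); #F15C54 is rgb(241, 92, 84).
On the R channel (widest range): 241 ≈ 254 + (p/100)(0 − 254), so p ≈ 100×(241 − 254)/(0 − 254) = -1300/-254 = 5.12.
p = 5 reproduces all three channels after rounding.

5%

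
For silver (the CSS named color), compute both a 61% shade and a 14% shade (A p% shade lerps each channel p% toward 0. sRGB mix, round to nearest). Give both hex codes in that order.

#4B4B4B, #A5A5A5

CSS silver is rgb(192, 192, 192).
61% shade:
  R: 192 + 0.61×(0−192) = 192 − 117.12 = 74.88 → 75
  G: 192 + 0.61×(0−192) = 192 − 117.12 = 74.88 → 75
  B: 192 + 0.61×(0−192) = 192 − 117.12 = 74.88 → 75
  → #4B4B4B
14% shade:
  R: 192 + 0.14×(0−192) = 192 − 26.88 = 165.12 → 165
  G: 192 − 26.88 = 165.12 → 165
  B: 192 + 0.14×(0−192) = 192 − 26.88 = 165.12 → 165
  → #A5A5A5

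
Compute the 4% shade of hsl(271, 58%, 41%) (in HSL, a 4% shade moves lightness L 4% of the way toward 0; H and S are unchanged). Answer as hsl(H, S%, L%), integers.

L moves 4% from 41 toward 0: 41 − 1.64 = 39.36 → 39.
H and S are unchanged.

hsl(271, 58%, 39%)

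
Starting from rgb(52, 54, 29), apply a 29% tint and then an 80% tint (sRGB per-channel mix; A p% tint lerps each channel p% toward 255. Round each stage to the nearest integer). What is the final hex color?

Lerp each channel 29% toward 255:
  R: 52 + 0.29×(255−52) = 52 + 58.87 = 110.87 → 111
  G: 54 + 58.29 = 112.29 → 112
  B: 29 + 65.54 = 94.54 → 95
After the tint: rgb(111, 112, 95) = #6F705F.
An 80% tint moves each channel 80% toward 255:
  R: 111 + 115.2 = 226.2 → 226
  G: 112 + 0.8×(255−112) = 112 + 114.4 = 226.4 → 226
  B: 95 + 128 = 223 → 223
rgb(226, 226, 223) = #E2E2DF.

#E2E2DF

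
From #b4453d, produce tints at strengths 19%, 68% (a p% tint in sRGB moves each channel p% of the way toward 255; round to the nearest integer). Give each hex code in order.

#b4453d is rgb(180, 69, 61).
19%: (180 + 14.25 = 194.25→194, 69 + 35.34 = 104.34→104, 61 + 36.86 = 97.86→98) → #c26862
68%: (180 + 51 = 231→231, 69 + 126.48 = 195.48→195, 61 + 131.92 = 192.92→193) → #e7c3c1

#c26862, #e7c3c1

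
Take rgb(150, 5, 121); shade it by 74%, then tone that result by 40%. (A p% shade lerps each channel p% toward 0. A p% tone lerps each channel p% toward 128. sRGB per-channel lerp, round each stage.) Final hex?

Lerp each channel 74% toward 0:
  R: 150 − 111 = 39 → 39
  G: 5 − 3.7 = 1.3 → 1
  B: 121 − 89.54 = 31.46 → 31
After the shade: rgb(39, 1, 31) = #27011F.
Per channel, c → c + 0.4(128 − c):
  R: 39 + 35.6 = 74.6 → 75
  G: 1 + 0.4×(128−1) = 1 + 50.8 = 51.8 → 52
  B: 31 + 0.4×(128−31) = 31 + 38.8 = 69.8 → 70
rgb(75, 52, 70) = #4B3446.

#4B3446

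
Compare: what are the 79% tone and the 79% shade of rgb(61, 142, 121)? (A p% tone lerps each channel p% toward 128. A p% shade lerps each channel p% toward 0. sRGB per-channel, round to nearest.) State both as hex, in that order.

#72837f, #0d1e19

79% tone:
  R: 61 + 52.93 = 113.93 → 114
  G: 142 + 0.79×(128−142) = 142 − 11.06 = 130.94 → 131
  B: 121 + 5.53 = 126.53 → 127
  → #72837f
79% shade:
  R: 61 − 48.19 = 12.81 → 13
  G: 142 + 0.79×(0−142) = 142 − 112.18 = 29.82 → 30
  B: 121 + 0.79×(0−121) = 121 − 95.59 = 25.41 → 25
  → #0d1e19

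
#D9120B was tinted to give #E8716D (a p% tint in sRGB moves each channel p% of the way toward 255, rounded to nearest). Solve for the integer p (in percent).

#D9120B is rgb(217, 18, 11); #E8716D is rgb(232, 113, 109).
On the B channel (widest range): 109 ≈ 11 + (p/100)(255 − 11), so p ≈ 100×(109 − 11)/(255 − 11) = 9800/244 = 40.16.
p = 40 reproduces all three channels after rounding.

40%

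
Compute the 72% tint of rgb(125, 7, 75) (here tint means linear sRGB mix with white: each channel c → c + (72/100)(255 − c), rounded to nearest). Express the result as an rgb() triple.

rgb(219, 186, 205)

A 72% tint moves each channel 72% toward 255:
  R: 125 + 0.72×(255−125) = 125 + 93.6 = 218.6 → 219
  G: 7 + 178.56 = 185.56 → 186
  B: 75 + 129.6 = 204.6 → 205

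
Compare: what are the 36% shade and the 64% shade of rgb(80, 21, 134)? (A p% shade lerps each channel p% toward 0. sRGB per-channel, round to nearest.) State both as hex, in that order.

#330D56, #1D0830

36% shade:
  R: 80 + 0.36×(0−80) = 80 − 28.8 = 51.2 → 51
  G: 21 − 7.56 = 13.44 → 13
  B: 134 + 0.36×(0−134) = 134 − 48.24 = 85.76 → 86
  → #330D56
64% shade:
  R: 80 + 0.64×(0−80) = 80 − 51.2 = 28.8 → 29
  G: 21 + 0.64×(0−21) = 21 − 13.44 = 7.56 → 8
  B: 134 − 85.76 = 48.24 → 48
  → #1D0830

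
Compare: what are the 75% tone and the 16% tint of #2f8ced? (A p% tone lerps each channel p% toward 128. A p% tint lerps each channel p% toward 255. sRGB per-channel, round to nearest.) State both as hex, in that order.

#6c839b, #509ef0

#2f8ced is rgb(47, 140, 237).
75% tone:
  R: 47 + 60.75 = 107.75 → 108
  G: 140 + 0.75×(128−140) = 140 − 9 = 131 → 131
  B: 237 − 81.75 = 155.25 → 155
  → #6c839b
16% tint:
  R: 47 + 0.16×(255−47) = 47 + 33.28 = 80.28 → 80
  G: 140 + 18.4 = 158.4 → 158
  B: 237 + 0.16×(255−237) = 237 + 2.88 = 239.88 → 240
  → #509ef0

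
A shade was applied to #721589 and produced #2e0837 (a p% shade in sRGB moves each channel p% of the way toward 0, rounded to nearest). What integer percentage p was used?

#721589 is rgb(114, 21, 137); #2e0837 is rgb(46, 8, 55).
On the B channel (widest range): 55 ≈ 137 + (p/100)(0 − 137), so p ≈ 100×(55 − 137)/(0 − 137) = -8200/-137 = 59.85.
p = 60 reproduces all three channels after rounding.

60%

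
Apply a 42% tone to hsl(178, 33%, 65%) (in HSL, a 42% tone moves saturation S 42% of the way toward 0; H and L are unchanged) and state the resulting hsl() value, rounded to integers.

S moves 42% from 33 toward 0: 33 − 13.86 = 19.14 → 19.
H and L are unchanged.

hsl(178, 19%, 65%)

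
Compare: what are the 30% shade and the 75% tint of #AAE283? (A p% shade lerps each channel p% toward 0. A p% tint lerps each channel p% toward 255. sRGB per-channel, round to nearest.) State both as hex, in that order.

#AAE283 is rgb(170, 226, 131).
30% shade:
  R: 170 + 0.3×(0−170) = 170 − 51 = 119 → 119
  G: 226 − 67.8 = 158.2 → 158
  B: 131 − 39.3 = 91.7 → 92
  → #779E5C
75% tint:
  R: 170 + 63.75 = 233.75 → 234
  G: 226 + 21.75 = 247.75 → 248
  B: 131 + 93 = 224 → 224
  → #EAF8E0

#779E5C, #EAF8E0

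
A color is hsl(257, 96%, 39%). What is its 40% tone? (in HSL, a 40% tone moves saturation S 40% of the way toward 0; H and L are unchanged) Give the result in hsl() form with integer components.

hsl(257, 58%, 39%)

S moves 40% from 96 toward 0: 96 − 38.4 = 57.6 → 58.
H and L are unchanged.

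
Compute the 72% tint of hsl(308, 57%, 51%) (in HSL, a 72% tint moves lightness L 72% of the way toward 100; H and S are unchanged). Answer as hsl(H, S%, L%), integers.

hsl(308, 57%, 86%)

L moves 72% from 51 toward 100: 51 + 35.28 = 86.28 → 86.
H and S are unchanged.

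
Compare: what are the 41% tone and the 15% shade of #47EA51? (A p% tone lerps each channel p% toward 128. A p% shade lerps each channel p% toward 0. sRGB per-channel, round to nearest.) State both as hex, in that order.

#5EBF64, #3CC745

#47EA51 is rgb(71, 234, 81).
41% tone:
  R: 71 + 0.41×(128−71) = 71 + 23.37 = 94.37 → 94
  G: 234 + 0.41×(128−234) = 234 − 43.46 = 190.54 → 191
  B: 81 + 19.27 = 100.27 → 100
  → #5EBF64
15% shade:
  R: 71 + 0.15×(0−71) = 71 − 10.65 = 60.35 → 60
  G: 234 − 35.1 = 198.9 → 199
  B: 81 − 12.15 = 68.85 → 69
  → #3CC745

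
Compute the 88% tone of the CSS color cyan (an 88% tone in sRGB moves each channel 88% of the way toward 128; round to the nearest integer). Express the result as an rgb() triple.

rgb(113, 143, 143)

CSS cyan is rgb(0, 255, 255).
An 88% tone moves each channel 88% toward 128:
  R: 0 + 112.64 = 112.64 → 113
  G: 255 + 0.88×(128−255) = 255 − 111.76 = 143.24 → 143
  B: 255 + 0.88×(128−255) = 255 − 111.76 = 143.24 → 143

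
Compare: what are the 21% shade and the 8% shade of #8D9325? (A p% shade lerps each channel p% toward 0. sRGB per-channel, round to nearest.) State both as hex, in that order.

#8D9325 is rgb(141, 147, 37).
21% shade:
  R: 141 + 0.21×(0−141) = 141 − 29.61 = 111.39 → 111
  G: 147 − 30.87 = 116.13 → 116
  B: 37 − 7.77 = 29.23 → 29
  → #6F741D
8% shade:
  R: 141 + 0.08×(0−141) = 141 − 11.28 = 129.72 → 130
  G: 147 + 0.08×(0−147) = 147 − 11.76 = 135.24 → 135
  B: 37 − 2.96 = 34.04 → 34
  → #828722

#6F741D, #828722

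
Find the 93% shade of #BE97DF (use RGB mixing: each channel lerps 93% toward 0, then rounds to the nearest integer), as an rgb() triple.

#BE97DF is rgb(190, 151, 223).
A 93% shade moves each channel 93% toward 0:
  R: 190 + 0.93×(0−190) = 190 − 176.7 = 13.3 → 13
  G: 151 − 140.43 = 10.57 → 11
  B: 223 + 0.93×(0−223) = 223 − 207.39 = 15.61 → 16

rgb(13, 11, 16)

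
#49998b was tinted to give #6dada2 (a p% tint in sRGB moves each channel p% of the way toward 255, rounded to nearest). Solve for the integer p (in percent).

#49998b is rgb(73, 153, 139); #6dada2 is rgb(109, 173, 162).
On the R channel (widest range): 109 ≈ 73 + (p/100)(255 − 73), so p ≈ 100×(109 − 73)/(255 − 73) = 3600/182 = 19.78.
p = 20 reproduces all three channels after rounding.

20%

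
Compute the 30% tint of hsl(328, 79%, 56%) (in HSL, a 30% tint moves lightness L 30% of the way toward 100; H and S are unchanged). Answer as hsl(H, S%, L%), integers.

L moves 30% from 56 toward 100: 56 + 13.2 = 69.2 → 69.
H and S are unchanged.

hsl(328, 79%, 69%)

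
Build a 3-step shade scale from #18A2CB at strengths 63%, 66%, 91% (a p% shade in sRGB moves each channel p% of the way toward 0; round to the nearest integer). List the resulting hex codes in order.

#093C4B, #083745, #020F12

#18A2CB is rgb(24, 162, 203).
63%: (24 − 15.12 = 8.88→9, 162 − 102.06 = 59.94→60, 203 − 127.89 = 75.11→75) → #093C4B
66%: (24 − 15.84 = 8.16→8, 162 − 106.92 = 55.08→55, 203 − 133.98 = 69.02→69) → #083745
91%: (24 − 21.84 = 2.16→2, 162 − 147.42 = 14.58→15, 203 − 184.73 = 18.27→18) → #020F12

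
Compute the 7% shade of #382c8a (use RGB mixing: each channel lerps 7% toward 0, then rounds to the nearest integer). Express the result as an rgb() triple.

rgb(52, 41, 128)

#382c8a is rgb(56, 44, 138).
Per channel, c → c + 0.07(0 − c):
  R: 56 − 3.92 = 52.08 → 52
  G: 44 − 3.08 = 40.92 → 41
  B: 138 + 0.07×(0−138) = 138 − 9.66 = 128.34 → 128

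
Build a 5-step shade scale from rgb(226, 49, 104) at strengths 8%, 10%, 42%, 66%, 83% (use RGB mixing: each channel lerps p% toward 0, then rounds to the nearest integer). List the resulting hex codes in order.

8%: (226 − 18.08 = 207.92→208, 49 − 3.92 = 45.08→45, 104 − 8.32 = 95.68→96) → #d02d60
10%: (226 − 22.6 = 203.4→203, 49 − 4.9 = 44.1→44, 104 − 10.4 = 93.6→94) → #cb2c5e
42%: (226 − 94.92 = 131.08→131, 49 − 20.58 = 28.42→28, 104 − 43.68 = 60.32→60) → #831c3c
66%: (226 − 149.16 = 76.84→77, 49 − 32.34 = 16.66→17, 104 − 68.64 = 35.36→35) → #4d1123
83%: (226 − 187.58 = 38.42→38, 49 − 40.67 = 8.33→8, 104 − 86.32 = 17.68→18) → #260812

#d02d60, #cb2c5e, #831c3c, #4d1123, #260812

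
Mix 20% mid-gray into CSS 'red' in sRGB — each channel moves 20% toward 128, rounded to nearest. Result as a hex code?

CSS red is rgb(255, 0, 0).
Per channel, c → c + 0.2(128 − c):
  R: 255 − 25.4 = 229.6 → 230
  G: 0 + 0.2×(128−0) = 0 + 25.6 = 25.6 → 26
  B: 0 + 25.6 = 25.6 → 26
rgb(230, 26, 26) = #e61a1a.

#e61a1a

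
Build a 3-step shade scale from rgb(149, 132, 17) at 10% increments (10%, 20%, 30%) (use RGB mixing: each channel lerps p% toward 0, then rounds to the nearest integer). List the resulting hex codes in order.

#86770F, #776A0E, #685C0C

10%: (149 − 14.9 = 134.1→134, 132 − 13.2 = 118.8→119, 17 − 1.7 = 15.3→15) → #86770F
20%: (149 − 29.8 = 119.2→119, 132 − 26.4 = 105.6→106, 17 − 3.4 = 13.6→14) → #776A0E
30%: (149 − 44.7 = 104.3→104, 132 − 39.6 = 92.4→92, 17 − 5.1 = 11.9→12) → #685C0C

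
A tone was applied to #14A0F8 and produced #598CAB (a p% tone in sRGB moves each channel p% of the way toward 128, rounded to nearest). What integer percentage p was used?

64%

#14A0F8 is rgb(20, 160, 248); #598CAB is rgb(89, 140, 171).
On the B channel (widest range): 171 ≈ 248 + (p/100)(128 − 248), so p ≈ 100×(171 − 248)/(128 − 248) = -7700/-120 = 64.17.
p = 64 reproduces all three channels after rounding.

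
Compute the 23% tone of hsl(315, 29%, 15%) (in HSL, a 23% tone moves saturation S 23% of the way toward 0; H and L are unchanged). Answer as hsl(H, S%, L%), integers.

hsl(315, 22%, 15%)

S moves 23% from 29 toward 0: 29 − 6.67 = 22.33 → 22.
H and L are unchanged.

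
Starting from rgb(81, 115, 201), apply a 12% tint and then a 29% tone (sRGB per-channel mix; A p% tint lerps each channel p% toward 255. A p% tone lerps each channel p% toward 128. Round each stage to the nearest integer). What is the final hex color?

Per channel, c → c + 0.12(255 − c):
  R: 81 + 0.12×(255−81) = 81 + 20.88 = 101.88 → 102
  G: 115 + 16.8 = 131.8 → 132
  B: 201 + 6.48 = 207.48 → 207
After the tint: rgb(102, 132, 207) = #6684CF.
A 29% tone moves each channel 29% toward 128:
  R: 102 + 7.54 = 109.54 → 110
  G: 132 − 1.16 = 130.84 → 131
  B: 207 + 0.29×(128−207) = 207 − 22.91 = 184.09 → 184
rgb(110, 131, 184) = #6E83B8.

#6E83B8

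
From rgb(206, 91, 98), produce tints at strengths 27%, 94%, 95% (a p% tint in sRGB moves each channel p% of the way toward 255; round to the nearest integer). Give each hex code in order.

#db878c, #fcf5f6, #fdf7f7

27%: (206 + 13.23 = 219.23→219, 91 + 44.28 = 135.28→135, 98 + 42.39 = 140.39→140) → #db878c
94%: (206 + 46.06 = 252.06→252, 91 + 154.16 = 245.16→245, 98 + 147.58 = 245.58→246) → #fcf5f6
95%: (206 + 46.55 = 252.55→253, 91 + 155.8 = 246.8→247, 98 + 149.15 = 247.15→247) → #fdf7f7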